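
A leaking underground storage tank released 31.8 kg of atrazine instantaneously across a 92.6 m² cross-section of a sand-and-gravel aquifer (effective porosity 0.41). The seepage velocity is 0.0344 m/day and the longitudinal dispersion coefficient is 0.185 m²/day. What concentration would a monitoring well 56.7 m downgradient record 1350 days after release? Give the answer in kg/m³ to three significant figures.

0.0135 kg/m³

For an instantaneous plane source, C(x,t) = M/(n_e·A·√(4πDt)) · exp(−(x−vt)²/(4Dt)), with n_e·A the pore (flow) area.
Plume center vt = 0.0344 × 1350 = 46.44 m, so the well at 56.7 m is 10.26 m downgradient of the peak.
√(4πDt) = 56.02 m, giving peak height M/(n_e·A·√(4πDt)) = 31.8/(0.41 × 92.6 × 56.02) = 0.01495 kg/m³.
(x−vt)²/(4Dt) = (10.26)²/(4 × 0.185 × 1350) = 0.1054; exp(−0.1054) = 0.9000.
C = 0.01495 × 0.9000 = 0.0135 kg/m³.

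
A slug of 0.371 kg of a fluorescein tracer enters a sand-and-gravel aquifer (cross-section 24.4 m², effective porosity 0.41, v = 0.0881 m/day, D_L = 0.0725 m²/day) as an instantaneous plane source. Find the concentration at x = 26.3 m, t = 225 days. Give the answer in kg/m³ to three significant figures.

0.00136 kg/m³

For an instantaneous plane source, C(x,t) = M/(n_e·A·√(4πDt)) · exp(−(x−vt)²/(4Dt)), with n_e·A the pore (flow) area.
Plume center vt = 0.0881 × 225 = 19.8225 m, so the well at 26.3 m is 6.4775 m downgradient of the peak.
√(4πDt) = 14.32 m, giving peak height M/(n_e·A·√(4πDt)) = 0.371/(0.41 × 24.4 × 14.32) = 0.002590 kg/m³.
(x−vt)²/(4Dt) = (6.4775)²/(4 × 0.0725 × 225) = 0.6430; exp(−0.6430) = 0.5257.
C = 0.002590 × 0.5257 = 0.00136 kg/m³.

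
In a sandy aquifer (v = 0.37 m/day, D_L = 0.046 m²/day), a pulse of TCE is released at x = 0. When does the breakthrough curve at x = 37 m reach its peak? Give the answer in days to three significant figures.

For the 1D instantaneous-source solution, setting ∂C/∂t = 0 at fixed x gives v²t² + 2Dt − x² = 0, so t = (√(D² + v²x²) − D)/v².
√(D² + v²x²) = √(0.046² + 0.37² × 37²) = 13.69; v² = 0.1369.
t = (13.69 − 0.046)/0.1369 = 99.7 days (vs. the pure-advection estimate x/v = 100 d).

99.7 days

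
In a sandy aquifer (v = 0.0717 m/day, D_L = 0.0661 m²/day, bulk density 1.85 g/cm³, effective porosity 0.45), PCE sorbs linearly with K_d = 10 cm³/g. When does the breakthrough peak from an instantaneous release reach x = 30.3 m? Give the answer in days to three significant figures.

17300 days

Retardation factor R = 1 + ρ_b·K_d/n = 1 + 1.85 × 10/0.45 = 42.11.
Sorption retards both mechanisms: v_R = v/R = 0.001703 m/day, D_R = D/R = 0.001570 m²/day.
Peak time from v_R²t² + 2D_R t − x² = 0: t = (√(D_R² + v_R²x²) − D_R)/v_R².
√(D_R² + v_R²x²) = √(0.001570² + 0.001703² × 30.3²) = 0.05162; v_R² = 2.900e-06.
t = (0.05162 − 0.001570)/2.900e-06 = 17300 days.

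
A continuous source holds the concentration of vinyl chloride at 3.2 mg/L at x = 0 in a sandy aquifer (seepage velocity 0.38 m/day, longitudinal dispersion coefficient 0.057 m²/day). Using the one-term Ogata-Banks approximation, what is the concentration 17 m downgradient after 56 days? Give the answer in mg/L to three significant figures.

3.06 mg/L

For a continuous step input, C/C₀ ≈ ½·erfc((x−vt)/(2√(Dt))).
vt = 0.38 × 56 = 21.28 m and 2√(Dt) = 2√(0.057 × 56) = 3.573 m.
Argument (x−vt)/(2√(Dt)) = (17 − 21.28)/3.573 = -1.198; ½·erfc(-1.198) = 0.9549.
C = 3.2 × 0.9549 = 3.06 mg/L.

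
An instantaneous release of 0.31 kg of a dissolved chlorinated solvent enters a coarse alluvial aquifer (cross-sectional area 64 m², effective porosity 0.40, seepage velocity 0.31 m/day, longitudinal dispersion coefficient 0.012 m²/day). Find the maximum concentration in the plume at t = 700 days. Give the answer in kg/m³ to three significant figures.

The peak of an instantaneous 1D plume sits at x = vt; there the Gaussian factor is 1 and C_max = M/(n_e·A·√(4πDt)), where n_e·A is the pore area the mass is dissolved in.
√(4πDt) = √(4π × 0.012 × 700) = 10.27 m, so C_max = 0.31/(0.40 × 64 × 10.27) = 0.00118 kg/m³.

0.00118 kg/m³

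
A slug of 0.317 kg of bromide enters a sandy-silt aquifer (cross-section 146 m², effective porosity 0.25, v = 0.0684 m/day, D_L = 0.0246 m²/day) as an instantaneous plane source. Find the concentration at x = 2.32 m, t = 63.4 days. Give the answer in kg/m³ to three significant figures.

For an instantaneous plane source, C(x,t) = M/(n_e·A·√(4πDt)) · exp(−(x−vt)²/(4Dt)), with n_e·A the pore (flow) area.
Plume center vt = 0.0684 × 63.4 = 4.33656 m, so the well at 2.32 m is 2.01656 m upgradient of the peak.
√(4πDt) = 4.427 m, giving peak height M/(n_e·A·√(4πDt)) = 0.317/(0.25 × 146 × 4.427) = 0.001962 kg/m³.
(x−vt)²/(4Dt) = (-2.01656)²/(4 × 0.0246 × 63.4) = 0.6518; exp(−0.6518) = 0.5211.
C = 0.001962 × 0.5211 = 0.00102 kg/m³.

0.00102 kg/m³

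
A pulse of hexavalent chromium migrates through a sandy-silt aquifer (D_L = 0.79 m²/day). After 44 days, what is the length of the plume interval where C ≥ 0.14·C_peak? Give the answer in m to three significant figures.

The plume is Gaussian with σ = √(2Dt) = √(2 × 0.79 × 44) = 8.338 m.
C/C_peak = exp(−Δx²/(2σ²)) = 0.14 ⇒ Δx = σ·√(−2 ln 0.14) = 8.338 × 1.983 = 16.53 m.
Width = 2Δx = 33.1 m.

33.1 m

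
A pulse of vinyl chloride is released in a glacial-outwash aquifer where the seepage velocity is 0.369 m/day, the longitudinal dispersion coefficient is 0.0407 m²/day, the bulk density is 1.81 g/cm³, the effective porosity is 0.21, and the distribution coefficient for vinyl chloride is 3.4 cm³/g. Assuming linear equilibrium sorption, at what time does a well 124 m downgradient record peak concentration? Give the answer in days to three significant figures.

Retardation factor R = 1 + ρ_b·K_d/n = 1 + 1.81 × 3.4/0.21 = 30.30.
Sorption retards both mechanisms: v_R = v/R = 0.01218 m/day, D_R = D/R = 0.001343 m²/day.
Peak time from v_R²t² + 2D_R t − x² = 0: t = (√(D_R² + v_R²x²) − D_R)/v_R².
√(D_R² + v_R²x²) = √(0.001343² + 0.01218² × 124²) = 1.510; v_R² = 0.0001484.
t = (1.510 − 0.001343)/0.0001484 = 10200 days.

10200 days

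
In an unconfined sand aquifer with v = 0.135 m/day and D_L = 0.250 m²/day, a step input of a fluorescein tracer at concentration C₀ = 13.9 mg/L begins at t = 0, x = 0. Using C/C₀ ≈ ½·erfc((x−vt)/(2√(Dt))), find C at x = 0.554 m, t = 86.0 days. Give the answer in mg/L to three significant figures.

13.3 mg/L

For a continuous step input, C/C₀ ≈ ½·erfc((x−vt)/(2√(Dt))).
vt = 0.135 × 86.0 = 11.61 m and 2√(Dt) = 2√(0.250 × 86.0) = 9.274 m.
Argument (x−vt)/(2√(Dt)) = (0.554 − 11.61)/9.274 = -1.192; ½·erfc(-1.192) = 0.9541.
C = 13.9 × 0.9541 = 13.3 mg/L.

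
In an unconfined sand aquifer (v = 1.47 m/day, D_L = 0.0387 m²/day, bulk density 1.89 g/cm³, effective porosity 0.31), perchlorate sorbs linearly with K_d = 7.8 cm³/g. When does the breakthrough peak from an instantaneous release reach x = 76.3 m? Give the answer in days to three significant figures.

2520 days

Retardation factor R = 1 + ρ_b·K_d/n = 1 + 1.89 × 7.8/0.31 = 48.55.
Sorption retards both mechanisms: v_R = v/R = 0.03028 m/day, D_R = D/R = 0.0007971 m²/day.
Peak time from v_R²t² + 2D_R t − x² = 0: t = (√(D_R² + v_R²x²) − D_R)/v_R².
√(D_R² + v_R²x²) = √(0.0007971² + 0.03028² × 76.3²) = 2.310; v_R² = 0.0009169.
t = (2.310 − 0.0007971)/0.0009169 = 2520 days.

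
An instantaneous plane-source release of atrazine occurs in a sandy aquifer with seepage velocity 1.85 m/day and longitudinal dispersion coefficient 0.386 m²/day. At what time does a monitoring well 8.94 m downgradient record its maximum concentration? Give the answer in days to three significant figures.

For the 1D instantaneous-source solution, setting ∂C/∂t = 0 at fixed x gives v²t² + 2Dt − x² = 0, so t = (√(D² + v²x²) − D)/v².
√(D² + v²x²) = √(0.386² + 1.85² × 8.94²) = 16.54; v² = 3.4225.
t = (16.54 − 0.386)/3.4225 = 4.72 days (vs. the pure-advection estimate x/v = 4.83 d).

4.72 days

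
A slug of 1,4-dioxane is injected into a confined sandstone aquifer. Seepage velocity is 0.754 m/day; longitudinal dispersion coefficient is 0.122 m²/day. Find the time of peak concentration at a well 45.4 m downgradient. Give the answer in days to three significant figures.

For the 1D instantaneous-source solution, setting ∂C/∂t = 0 at fixed x gives v²t² + 2Dt − x² = 0, so t = (√(D² + v²x²) − D)/v².
√(D² + v²x²) = √(0.122² + 0.754² × 45.4²) = 34.23; v² = 0.568516.
t = (34.23 − 0.122)/0.568516 = 60.0 days (vs. the pure-advection estimate x/v = 60.2 d).

60.0 days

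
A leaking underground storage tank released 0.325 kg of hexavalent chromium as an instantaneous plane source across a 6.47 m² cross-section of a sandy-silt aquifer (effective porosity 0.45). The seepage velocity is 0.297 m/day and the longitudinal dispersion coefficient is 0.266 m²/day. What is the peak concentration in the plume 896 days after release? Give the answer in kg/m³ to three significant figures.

The peak of an instantaneous 1D plume sits at x = vt; there the Gaussian factor is 1 and C_max = M/(n_e·A·√(4πDt)), where n_e·A is the pore area the mass is dissolved in.
√(4πDt) = √(4π × 0.266 × 896) = 54.73 m, so C_max = 0.325/(0.45 × 6.47 × 54.73) = 0.00204 kg/m³.

0.00204 kg/m³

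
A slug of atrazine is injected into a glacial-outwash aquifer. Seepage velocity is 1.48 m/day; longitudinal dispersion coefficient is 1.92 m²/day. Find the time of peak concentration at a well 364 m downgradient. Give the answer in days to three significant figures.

245 days

For the 1D instantaneous-source solution, setting ∂C/∂t = 0 at fixed x gives v²t² + 2Dt − x² = 0, so t = (√(D² + v²x²) − D)/v².
√(D² + v²x²) = √(1.92² + 1.48² × 364²) = 538.7; v² = 2.1904.
t = (538.7 − 1.92)/2.1904 = 245 days (vs. the pure-advection estimate x/v = 246 d).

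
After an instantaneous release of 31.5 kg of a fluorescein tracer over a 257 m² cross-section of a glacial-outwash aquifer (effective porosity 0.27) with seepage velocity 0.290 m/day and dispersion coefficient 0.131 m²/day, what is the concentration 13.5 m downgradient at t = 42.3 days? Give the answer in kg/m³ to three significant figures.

0.0508 kg/m³

For an instantaneous plane source, C(x,t) = M/(n_e·A·√(4πDt)) · exp(−(x−vt)²/(4Dt)), with n_e·A the pore (flow) area.
Plume center vt = 0.290 × 42.3 = 12.267 m, so the well at 13.5 m is 1.233 m downgradient of the peak.
√(4πDt) = 8.345 m, giving peak height M/(n_e·A·√(4πDt)) = 31.5/(0.27 × 257 × 8.345) = 0.05440 kg/m³.
(x−vt)²/(4Dt) = (1.233)²/(4 × 0.131 × 42.3) = 0.06859; exp(−0.06859) = 0.9337.
C = 0.05440 × 0.9337 = 0.0508 kg/m³.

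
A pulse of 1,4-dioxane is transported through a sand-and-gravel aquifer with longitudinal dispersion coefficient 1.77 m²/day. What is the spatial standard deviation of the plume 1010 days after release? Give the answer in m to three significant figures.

Dispersive spreading gives a Gaussian with σ² = 2Dt; advection only shifts the center.
σ = √(2 × 1.77 × 1010) = 59.8 m.

59.8 m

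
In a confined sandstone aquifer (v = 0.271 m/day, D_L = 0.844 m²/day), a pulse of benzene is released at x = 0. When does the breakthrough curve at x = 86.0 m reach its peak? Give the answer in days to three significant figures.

For the 1D instantaneous-source solution, setting ∂C/∂t = 0 at fixed x gives v²t² + 2Dt − x² = 0, so t = (√(D² + v²x²) − D)/v².
√(D² + v²x²) = √(0.844² + 0.271² × 86.0²) = 23.32; v² = 0.073441.
t = (23.32 − 0.844)/0.073441 = 306 days (vs. the pure-advection estimate x/v = 317 d).

306 days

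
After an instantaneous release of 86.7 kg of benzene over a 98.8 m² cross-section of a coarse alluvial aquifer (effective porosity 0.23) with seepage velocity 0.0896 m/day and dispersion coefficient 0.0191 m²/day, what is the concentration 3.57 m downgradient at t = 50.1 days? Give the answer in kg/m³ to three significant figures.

For an instantaneous plane source, C(x,t) = M/(n_e·A·√(4πDt)) · exp(−(x−vt)²/(4Dt)), with n_e·A the pore (flow) area.
Plume center vt = 0.0896 × 50.1 = 4.48896 m, so the well at 3.57 m is 0.91896 m upgradient of the peak.
√(4πDt) = 3.468 m, giving peak height M/(n_e·A·√(4πDt)) = 86.7/(0.23 × 98.8 × 3.468) = 1.100 kg/m³.
(x−vt)²/(4Dt) = (-0.91896)²/(4 × 0.0191 × 50.1) = 0.2206; exp(−0.2206) = 0.8020.
C = 1.100 × 0.8020 = 0.882 kg/m³.

0.882 kg/m³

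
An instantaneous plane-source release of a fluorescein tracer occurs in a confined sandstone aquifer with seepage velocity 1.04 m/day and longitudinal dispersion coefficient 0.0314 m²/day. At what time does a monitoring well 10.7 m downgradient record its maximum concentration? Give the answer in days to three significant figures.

For the 1D instantaneous-source solution, setting ∂C/∂t = 0 at fixed x gives v²t² + 2Dt − x² = 0, so t = (√(D² + v²x²) − D)/v².
√(D² + v²x²) = √(0.0314² + 1.04² × 10.7²) = 11.13; v² = 1.0816.
t = (11.13 − 0.0314)/1.0816 = 10.3 days (vs. the pure-advection estimate x/v = 10.3 d).

10.3 days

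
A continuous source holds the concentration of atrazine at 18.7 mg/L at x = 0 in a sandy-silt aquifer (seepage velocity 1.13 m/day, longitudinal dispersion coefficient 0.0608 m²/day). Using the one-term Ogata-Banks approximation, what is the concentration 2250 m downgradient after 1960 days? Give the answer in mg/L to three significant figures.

For a continuous step input, C/C₀ ≈ ½·erfc((x−vt)/(2√(Dt))).
vt = 1.13 × 1960 = 2214.8 m and 2√(Dt) = 2√(0.0608 × 1960) = 21.83 m.
Argument (x−vt)/(2√(Dt)) = (2250 − 2214.8)/21.83 = 1.612; ½·erfc(1.612) = 0.01131.
C = 18.7 × 0.01131 = 0.211 mg/L.

0.211 mg/L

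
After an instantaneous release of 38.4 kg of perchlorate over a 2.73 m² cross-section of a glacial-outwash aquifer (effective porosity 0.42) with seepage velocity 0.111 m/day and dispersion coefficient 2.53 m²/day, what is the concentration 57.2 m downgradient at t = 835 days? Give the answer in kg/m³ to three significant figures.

0.177 kg/m³

For an instantaneous plane source, C(x,t) = M/(n_e·A·√(4πDt)) · exp(−(x−vt)²/(4Dt)), with n_e·A the pore (flow) area.
Plume center vt = 0.111 × 835 = 92.685 m, so the well at 57.2 m is 35.485 m upgradient of the peak.
√(4πDt) = 162.9 m, giving peak height M/(n_e·A·√(4πDt)) = 38.4/(0.42 × 2.73 × 162.9) = 0.2056 kg/m³.
(x−vt)²/(4Dt) = (-35.485)²/(4 × 2.53 × 835) = 0.1490; exp(−0.1490) = 0.8616.
C = 0.2056 × 0.8616 = 0.177 kg/m³.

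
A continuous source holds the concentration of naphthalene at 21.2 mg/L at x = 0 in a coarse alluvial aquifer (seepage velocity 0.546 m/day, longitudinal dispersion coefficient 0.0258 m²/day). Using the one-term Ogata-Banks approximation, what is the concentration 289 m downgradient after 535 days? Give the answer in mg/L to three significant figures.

15.3 mg/L

For a continuous step input, C/C₀ ≈ ½·erfc((x−vt)/(2√(Dt))).
vt = 0.546 × 535 = 292.11 m and 2√(Dt) = 2√(0.0258 × 535) = 7.430 m.
Argument (x−vt)/(2√(Dt)) = (289 − 292.11)/7.430 = -0.4186; ½·erfc(-0.4186) = 0.7231.
C = 21.2 × 0.7231 = 15.3 mg/L.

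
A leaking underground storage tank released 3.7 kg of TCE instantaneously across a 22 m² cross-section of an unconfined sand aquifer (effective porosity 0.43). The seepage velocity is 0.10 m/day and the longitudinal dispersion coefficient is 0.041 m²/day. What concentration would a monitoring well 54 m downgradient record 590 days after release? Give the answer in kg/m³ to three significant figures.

For an instantaneous plane source, C(x,t) = M/(n_e·A·√(4πDt)) · exp(−(x−vt)²/(4Dt)), with n_e·A the pore (flow) area.
Plume center vt = 0.10 × 590 = 59 m, so the well at 54 m is 5 m upgradient of the peak.
√(4πDt) = 17.44 m, giving peak height M/(n_e·A·√(4πDt)) = 3.7/(0.43 × 22 × 17.44) = 0.02243 kg/m³.
(x−vt)²/(4Dt) = (-5)²/(4 × 0.041 × 590) = 0.2584; exp(−0.2584) = 0.7723.
C = 0.02243 × 0.7723 = 0.0173 kg/m³.

0.0173 kg/m³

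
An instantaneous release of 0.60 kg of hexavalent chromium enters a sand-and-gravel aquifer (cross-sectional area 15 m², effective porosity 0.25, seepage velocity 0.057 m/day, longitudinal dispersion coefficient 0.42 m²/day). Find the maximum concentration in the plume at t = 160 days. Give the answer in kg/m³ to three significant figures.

0.00551 kg/m³

The peak of an instantaneous 1D plume sits at x = vt; there the Gaussian factor is 1 and C_max = M/(n_e·A·√(4πDt)), where n_e·A is the pore area the mass is dissolved in.
√(4πDt) = √(4π × 0.42 × 160) = 29.06 m, so C_max = 0.60/(0.25 × 15 × 29.06) = 0.00551 kg/m³.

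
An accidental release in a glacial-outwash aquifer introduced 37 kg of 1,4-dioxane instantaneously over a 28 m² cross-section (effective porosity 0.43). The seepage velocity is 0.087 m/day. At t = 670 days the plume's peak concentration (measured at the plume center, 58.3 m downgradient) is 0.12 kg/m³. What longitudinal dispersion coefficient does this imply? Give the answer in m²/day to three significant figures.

0.0779 m²/day

At the plume center C_max = M/(n_e·A·√(4πDt)), so D = M²/(4πt·(n_e·A·C_max)²).
n_e·A·C_max = 0.43 × 28 × 0.12 = 1.445 kg/m.
D = 37²/(4π × 670 × 1.445²) = 0.0779 m²/day.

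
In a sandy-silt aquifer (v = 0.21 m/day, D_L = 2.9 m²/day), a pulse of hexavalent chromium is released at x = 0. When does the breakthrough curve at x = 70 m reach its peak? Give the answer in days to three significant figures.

For the 1D instantaneous-source solution, setting ∂C/∂t = 0 at fixed x gives v²t² + 2Dt − x² = 0, so t = (√(D² + v²x²) − D)/v².
√(D² + v²x²) = √(2.9² + 0.21² × 70²) = 14.98; v² = 0.0441.
t = (14.98 − 2.9)/0.0441 = 274 days (vs. the pure-advection estimate x/v = 333 d).

274 days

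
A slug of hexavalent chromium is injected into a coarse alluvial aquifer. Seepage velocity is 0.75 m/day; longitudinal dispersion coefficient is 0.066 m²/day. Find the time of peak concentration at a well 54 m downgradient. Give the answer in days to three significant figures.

71.9 days

For the 1D instantaneous-source solution, setting ∂C/∂t = 0 at fixed x gives v²t² + 2Dt − x² = 0, so t = (√(D² + v²x²) − D)/v².
√(D² + v²x²) = √(0.066² + 0.75² × 54²) = 40.50; v² = 0.5625.
t = (40.50 − 0.066)/0.5625 = 71.9 days (vs. the pure-advection estimate x/v = 72.0 d).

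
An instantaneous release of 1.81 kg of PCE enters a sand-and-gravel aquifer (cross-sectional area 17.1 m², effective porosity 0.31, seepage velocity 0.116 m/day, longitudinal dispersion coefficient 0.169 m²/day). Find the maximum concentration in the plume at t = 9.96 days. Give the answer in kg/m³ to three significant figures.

0.0742 kg/m³

The peak of an instantaneous 1D plume sits at x = vt; there the Gaussian factor is 1 and C_max = M/(n_e·A·√(4πDt)), where n_e·A is the pore area the mass is dissolved in.
√(4πDt) = √(4π × 0.169 × 9.96) = 4.599 m, so C_max = 1.81/(0.31 × 17.1 × 4.599) = 0.0742 kg/m³.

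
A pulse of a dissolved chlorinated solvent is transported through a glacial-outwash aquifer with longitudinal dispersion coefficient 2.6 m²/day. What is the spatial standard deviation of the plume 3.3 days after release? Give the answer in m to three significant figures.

4.14 m

Dispersive spreading gives a Gaussian with σ² = 2Dt; advection only shifts the center.
σ = √(2 × 2.6 × 3.3) = 4.14 m.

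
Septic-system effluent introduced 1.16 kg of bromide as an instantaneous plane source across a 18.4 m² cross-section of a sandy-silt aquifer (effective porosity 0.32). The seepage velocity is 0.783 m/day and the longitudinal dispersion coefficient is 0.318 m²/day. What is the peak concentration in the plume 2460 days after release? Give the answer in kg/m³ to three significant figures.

The peak of an instantaneous 1D plume sits at x = vt; there the Gaussian factor is 1 and C_max = M/(n_e·A·√(4πDt)), where n_e·A is the pore area the mass is dissolved in.
√(4πDt) = √(4π × 0.318 × 2460) = 99.15 m, so C_max = 1.16/(0.32 × 18.4 × 99.15) = 0.00199 kg/m³.

0.00199 kg/m³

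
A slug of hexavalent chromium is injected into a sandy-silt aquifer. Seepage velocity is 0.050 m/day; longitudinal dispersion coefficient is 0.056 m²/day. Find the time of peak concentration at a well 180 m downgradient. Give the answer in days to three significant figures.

3580 days

For the 1D instantaneous-source solution, setting ∂C/∂t = 0 at fixed x gives v²t² + 2Dt − x² = 0, so t = (√(D² + v²x²) − D)/v².
√(D² + v²x²) = √(0.056² + 0.050² × 180²) = 9.000; v² = 0.0025.
t = (9.000 − 0.056)/0.0025 = 3580 days (vs. the pure-advection estimate x/v = 3600 d).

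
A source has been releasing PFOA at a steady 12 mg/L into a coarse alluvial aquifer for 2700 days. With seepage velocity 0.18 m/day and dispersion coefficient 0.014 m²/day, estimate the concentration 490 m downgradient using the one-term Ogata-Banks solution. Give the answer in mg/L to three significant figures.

For a continuous step input, C/C₀ ≈ ½·erfc((x−vt)/(2√(Dt))).
vt = 0.18 × 2700 = 486 m and 2√(Dt) = 2√(0.014 × 2700) = 12.30 m.
Argument (x−vt)/(2√(Dt)) = (490 − 486)/12.30 = 0.3252; ½·erfc(0.3252) = 0.3228.
C = 12 × 0.3228 = 3.87 mg/L.

3.87 mg/L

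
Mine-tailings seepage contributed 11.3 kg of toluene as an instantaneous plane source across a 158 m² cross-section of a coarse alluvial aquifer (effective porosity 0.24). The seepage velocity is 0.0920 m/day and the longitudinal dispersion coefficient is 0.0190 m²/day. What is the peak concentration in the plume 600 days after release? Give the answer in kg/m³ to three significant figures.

0.0249 kg/m³

The peak of an instantaneous 1D plume sits at x = vt; there the Gaussian factor is 1 and C_max = M/(n_e·A·√(4πDt)), where n_e·A is the pore area the mass is dissolved in.
√(4πDt) = √(4π × 0.0190 × 600) = 11.97 m, so C_max = 11.3/(0.24 × 158 × 11.97) = 0.0249 kg/m³.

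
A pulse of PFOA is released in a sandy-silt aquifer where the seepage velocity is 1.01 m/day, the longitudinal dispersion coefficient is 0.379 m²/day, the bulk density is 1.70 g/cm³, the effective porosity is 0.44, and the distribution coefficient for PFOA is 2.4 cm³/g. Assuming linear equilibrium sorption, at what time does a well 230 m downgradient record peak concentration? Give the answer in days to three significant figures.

2340 days

Retardation factor R = 1 + ρ_b·K_d/n = 1 + 1.70 × 2.4/0.44 = 10.27.
Sorption retards both mechanisms: v_R = v/R = 0.09834 m/day, D_R = D/R = 0.03690 m²/day.
Peak time from v_R²t² + 2D_R t − x² = 0: t = (√(D_R² + v_R²x²) − D_R)/v_R².
√(D_R² + v_R²x²) = √(0.03690² + 0.09834² × 230²) = 22.62; v_R² = 0.009671.
t = (22.62 − 0.03690)/0.009671 = 2340 days.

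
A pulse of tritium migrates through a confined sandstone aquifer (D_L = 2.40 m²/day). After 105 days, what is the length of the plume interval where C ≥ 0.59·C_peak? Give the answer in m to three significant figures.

46.1 m

The plume is Gaussian with σ = √(2Dt) = √(2 × 2.40 × 105) = 22.45 m.
C/C_peak = exp(−Δx²/(2σ²)) = 0.59 ⇒ Δx = σ·√(−2 ln 0.59) = 22.45 × 1.027 = 23.06 m.
Width = 2Δx = 46.1 m.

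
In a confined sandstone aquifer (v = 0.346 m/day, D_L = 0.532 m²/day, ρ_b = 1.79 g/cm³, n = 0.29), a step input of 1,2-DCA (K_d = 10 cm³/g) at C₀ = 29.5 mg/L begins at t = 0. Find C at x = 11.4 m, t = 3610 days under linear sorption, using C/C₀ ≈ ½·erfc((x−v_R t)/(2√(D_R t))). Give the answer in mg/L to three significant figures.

Retardation factor R = 1 + ρ_b·K_d/n = 1 + 1.79 × 10/0.29 = 62.72.
Sorption retards both mechanisms: v_R = v/R = 0.005517 m/day, D_R = D/R = 0.008482 m²/day.
v_R·t = 0.005517 × 3610 = 19.91637 m; 2√(D_R t) = 11.07 m; argument = (11.4 − 19.91637)/11.07 = -0.7693.
C = C₀ × ½·erfc(-0.7693) = 29.5 × 0.8617 = 25.4 mg/L.

25.4 mg/L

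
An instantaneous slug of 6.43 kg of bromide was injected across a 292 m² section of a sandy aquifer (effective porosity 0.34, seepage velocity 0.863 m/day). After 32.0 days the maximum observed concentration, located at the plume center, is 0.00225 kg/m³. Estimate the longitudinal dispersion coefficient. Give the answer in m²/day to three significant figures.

2.06 m²/day

At the plume center C_max = M/(n_e·A·√(4πDt)), so D = M²/(4πt·(n_e·A·C_max)²).
n_e·A·C_max = 0.34 × 292 × 0.00225 = 0.2234 kg/m.
D = 6.43²/(4π × 32.0 × 0.2234²) = 2.06 m²/day.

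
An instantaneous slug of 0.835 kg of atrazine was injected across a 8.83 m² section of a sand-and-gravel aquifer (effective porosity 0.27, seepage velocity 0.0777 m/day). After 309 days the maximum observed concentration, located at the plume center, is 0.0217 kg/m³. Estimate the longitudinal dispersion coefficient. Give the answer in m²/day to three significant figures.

At the plume center C_max = M/(n_e·A·√(4πDt)), so D = M²/(4πt·(n_e·A·C_max)²).
n_e·A·C_max = 0.27 × 8.83 × 0.0217 = 0.05173 kg/m.
D = 0.835²/(4π × 309 × 0.05173²) = 0.0671 m²/day.

0.0671 m²/day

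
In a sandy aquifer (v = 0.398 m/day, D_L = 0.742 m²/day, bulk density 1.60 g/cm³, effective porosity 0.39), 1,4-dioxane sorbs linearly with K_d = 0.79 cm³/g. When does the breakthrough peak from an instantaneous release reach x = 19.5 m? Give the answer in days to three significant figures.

Retardation factor R = 1 + ρ_b·K_d/n = 1 + 1.60 × 0.79/0.39 = 4.241.
Sorption retards both mechanisms: v_R = v/R = 0.09385 m/day, D_R = D/R = 0.1750 m²/day.
Peak time from v_R²t² + 2D_R t − x² = 0: t = (√(D_R² + v_R²x²) − D_R)/v_R².
√(D_R² + v_R²x²) = √(0.1750² + 0.09385² × 19.5²) = 1.838; v_R² = 0.008808.
t = (1.838 − 0.1750)/0.008808 = 189 days.

189 days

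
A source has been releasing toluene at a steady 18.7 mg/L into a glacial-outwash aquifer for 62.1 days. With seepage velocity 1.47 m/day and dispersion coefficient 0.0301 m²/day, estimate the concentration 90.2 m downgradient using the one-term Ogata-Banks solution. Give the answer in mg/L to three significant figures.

13.3 mg/L

For a continuous step input, C/C₀ ≈ ½·erfc((x−vt)/(2√(Dt))).
vt = 1.47 × 62.1 = 91.287 m and 2√(Dt) = 2√(0.0301 × 62.1) = 2.734 m.
Argument (x−vt)/(2√(Dt)) = (90.2 − 91.287)/2.734 = -0.3976; ½·erfc(-0.3976) = 0.7130.
C = 18.7 × 0.7130 = 13.3 mg/L.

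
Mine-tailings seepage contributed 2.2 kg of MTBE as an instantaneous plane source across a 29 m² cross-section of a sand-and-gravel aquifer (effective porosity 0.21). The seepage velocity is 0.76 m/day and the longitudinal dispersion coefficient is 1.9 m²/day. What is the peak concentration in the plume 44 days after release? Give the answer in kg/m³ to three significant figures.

0.0111 kg/m³

The peak of an instantaneous 1D plume sits at x = vt; there the Gaussian factor is 1 and C_max = M/(n_e·A·√(4πDt)), where n_e·A is the pore area the mass is dissolved in.
√(4πDt) = √(4π × 1.9 × 44) = 32.41 m, so C_max = 2.2/(0.21 × 29 × 32.41) = 0.0111 kg/m³.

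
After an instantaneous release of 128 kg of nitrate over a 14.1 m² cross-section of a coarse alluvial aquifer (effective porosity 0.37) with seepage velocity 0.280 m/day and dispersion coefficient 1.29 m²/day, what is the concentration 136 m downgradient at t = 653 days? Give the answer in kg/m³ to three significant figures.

For an instantaneous plane source, C(x,t) = M/(n_e·A·√(4πDt)) · exp(−(x−vt)²/(4Dt)), with n_e·A the pore (flow) area.
Plume center vt = 0.280 × 653 = 182.84 m, so the well at 136 m is 46.84 m upgradient of the peak.
√(4πDt) = 102.9 m, giving peak height M/(n_e·A·√(4πDt)) = 128/(0.37 × 14.1 × 102.9) = 0.2384 kg/m³.
(x−vt)²/(4Dt) = (-46.84)²/(4 × 1.29 × 653) = 0.6511; exp(−0.6511) = 0.5215.
C = 0.2384 × 0.5215 = 0.124 kg/m³.

0.124 kg/m³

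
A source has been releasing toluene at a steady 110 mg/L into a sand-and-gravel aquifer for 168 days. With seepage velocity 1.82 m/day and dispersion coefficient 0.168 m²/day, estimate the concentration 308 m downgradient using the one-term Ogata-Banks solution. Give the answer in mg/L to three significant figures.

For a continuous step input, C/C₀ ≈ ½·erfc((x−vt)/(2√(Dt))).
vt = 1.82 × 168 = 305.76 m and 2√(Dt) = 2√(0.168 × 168) = 10.63 m.
Argument (x−vt)/(2√(Dt)) = (308 − 305.76)/10.63 = 0.2107; ½·erfc(0.2107) = 0.3829.
C = 110 × 0.3829 = 42.1 mg/L.

42.1 mg/L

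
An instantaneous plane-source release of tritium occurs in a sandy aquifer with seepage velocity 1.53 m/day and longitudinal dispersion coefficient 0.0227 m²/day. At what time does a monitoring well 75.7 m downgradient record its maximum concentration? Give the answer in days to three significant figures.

49.5 days

For the 1D instantaneous-source solution, setting ∂C/∂t = 0 at fixed x gives v²t² + 2Dt − x² = 0, so t = (√(D² + v²x²) − D)/v².
√(D² + v²x²) = √(0.0227² + 1.53² × 75.7²) = 115.8; v² = 2.3409.
t = (115.8 − 0.0227)/2.3409 = 49.5 days (vs. the pure-advection estimate x/v = 49.5 d).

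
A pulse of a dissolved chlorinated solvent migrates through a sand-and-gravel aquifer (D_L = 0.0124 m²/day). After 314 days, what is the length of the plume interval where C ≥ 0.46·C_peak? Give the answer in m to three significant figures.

The plume is Gaussian with σ = √(2Dt) = √(2 × 0.0124 × 314) = 2.791 m.
C/C_peak = exp(−Δx²/(2σ²)) = 0.46 ⇒ Δx = σ·√(−2 ln 0.46) = 2.791 × 1.246 = 3.478 m.
Width = 2Δx = 6.96 m.

6.96 m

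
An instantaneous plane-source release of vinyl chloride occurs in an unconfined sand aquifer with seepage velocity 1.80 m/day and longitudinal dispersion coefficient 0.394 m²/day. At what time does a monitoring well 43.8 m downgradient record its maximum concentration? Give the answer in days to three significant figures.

24.2 days

For the 1D instantaneous-source solution, setting ∂C/∂t = 0 at fixed x gives v²t² + 2Dt − x² = 0, so t = (√(D² + v²x²) − D)/v².
√(D² + v²x²) = √(0.394² + 1.80² × 43.8²) = 78.84; v² = 3.24.
t = (78.84 − 0.394)/3.24 = 24.2 days (vs. the pure-advection estimate x/v = 24.3 d).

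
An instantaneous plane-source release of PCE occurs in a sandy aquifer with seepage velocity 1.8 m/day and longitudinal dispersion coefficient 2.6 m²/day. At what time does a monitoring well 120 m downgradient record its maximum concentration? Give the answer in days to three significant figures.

For the 1D instantaneous-source solution, setting ∂C/∂t = 0 at fixed x gives v²t² + 2Dt − x² = 0, so t = (√(D² + v²x²) − D)/v².
√(D² + v²x²) = √(2.6² + 1.8² × 120²) = 216.0; v² = 3.24.
t = (216.0 − 2.6)/3.24 = 65.9 days (vs. the pure-advection estimate x/v = 66.7 d).

65.9 days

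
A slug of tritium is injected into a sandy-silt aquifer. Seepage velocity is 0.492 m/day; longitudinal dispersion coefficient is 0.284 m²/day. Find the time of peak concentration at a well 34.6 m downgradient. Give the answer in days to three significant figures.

69.2 days

For the 1D instantaneous-source solution, setting ∂C/∂t = 0 at fixed x gives v²t² + 2Dt − x² = 0, so t = (√(D² + v²x²) − D)/v².
√(D² + v²x²) = √(0.284² + 0.492² × 34.6²) = 17.03; v² = 0.242064.
t = (17.03 − 0.284)/0.242064 = 69.2 days (vs. the pure-advection estimate x/v = 70.3 d).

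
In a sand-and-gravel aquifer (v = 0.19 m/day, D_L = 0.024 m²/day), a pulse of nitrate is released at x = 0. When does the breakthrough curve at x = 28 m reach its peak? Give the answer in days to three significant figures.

147 days

For the 1D instantaneous-source solution, setting ∂C/∂t = 0 at fixed x gives v²t² + 2Dt − x² = 0, so t = (√(D² + v²x²) − D)/v².
√(D² + v²x²) = √(0.024² + 0.19² × 28²) = 5.320; v² = 0.0361.
t = (5.320 − 0.024)/0.0361 = 147 days (vs. the pure-advection estimate x/v = 147 d).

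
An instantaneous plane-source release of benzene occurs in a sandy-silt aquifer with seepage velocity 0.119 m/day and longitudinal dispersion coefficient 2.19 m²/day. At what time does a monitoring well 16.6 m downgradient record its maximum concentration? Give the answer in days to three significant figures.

53.6 days

For the 1D instantaneous-source solution, setting ∂C/∂t = 0 at fixed x gives v²t² + 2Dt − x² = 0, so t = (√(D² + v²x²) − D)/v².
√(D² + v²x²) = √(2.19² + 0.119² × 16.6²) = 2.949; v² = 0.014161.
t = (2.949 − 2.19)/0.014161 = 53.6 days (vs. the pure-advection estimate x/v = 139 d).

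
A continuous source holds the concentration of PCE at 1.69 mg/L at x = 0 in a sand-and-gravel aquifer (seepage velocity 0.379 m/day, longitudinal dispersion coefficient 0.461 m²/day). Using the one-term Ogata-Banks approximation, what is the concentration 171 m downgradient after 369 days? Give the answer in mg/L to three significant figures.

0.0771 mg/L

For a continuous step input, C/C₀ ≈ ½·erfc((x−vt)/(2√(Dt))).
vt = 0.379 × 369 = 139.851 m and 2√(Dt) = 2√(0.461 × 369) = 26.09 m.
Argument (x−vt)/(2√(Dt)) = (171 − 139.851)/26.09 = 1.194; ½·erfc(1.194) = 0.04565.
C = 1.69 × 0.04565 = 0.0771 mg/L.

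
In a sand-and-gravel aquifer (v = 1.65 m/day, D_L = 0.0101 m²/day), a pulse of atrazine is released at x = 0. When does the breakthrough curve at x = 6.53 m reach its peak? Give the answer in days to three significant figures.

3.95 days

For the 1D instantaneous-source solution, setting ∂C/∂t = 0 at fixed x gives v²t² + 2Dt − x² = 0, so t = (√(D² + v²x²) − D)/v².
√(D² + v²x²) = √(0.0101² + 1.65² × 6.53²) = 10.77; v² = 2.7225.
t = (10.77 − 0.0101)/2.7225 = 3.95 days (vs. the pure-advection estimate x/v = 3.96 d).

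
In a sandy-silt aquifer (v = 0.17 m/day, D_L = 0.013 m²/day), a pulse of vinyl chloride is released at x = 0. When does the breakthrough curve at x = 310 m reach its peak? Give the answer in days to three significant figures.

1820 days

For the 1D instantaneous-source solution, setting ∂C/∂t = 0 at fixed x gives v²t² + 2Dt − x² = 0, so t = (√(D² + v²x²) − D)/v².
√(D² + v²x²) = √(0.013² + 0.17² × 310²) = 52.70; v² = 0.0289.
t = (52.70 − 0.013)/0.0289 = 1820 days (vs. the pure-advection estimate x/v = 1820 d).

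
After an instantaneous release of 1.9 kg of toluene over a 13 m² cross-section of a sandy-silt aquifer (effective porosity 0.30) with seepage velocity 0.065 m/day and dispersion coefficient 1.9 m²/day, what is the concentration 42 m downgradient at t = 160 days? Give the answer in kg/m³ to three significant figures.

For an instantaneous plane source, C(x,t) = M/(n_e·A·√(4πDt)) · exp(−(x−vt)²/(4Dt)), with n_e·A the pore (flow) area.
Plume center vt = 0.065 × 160 = 10.4 m, so the well at 42 m is 31.6 m downgradient of the peak.
√(4πDt) = 61.81 m, giving peak height M/(n_e·A·√(4πDt)) = 1.9/(0.30 × 13 × 61.81) = 0.007882 kg/m³.
(x−vt)²/(4Dt) = (31.6)²/(4 × 1.9 × 160) = 0.8212; exp(−0.8212) = 0.4399.
C = 0.007882 × 0.4399 = 0.00347 kg/m³.

0.00347 kg/m³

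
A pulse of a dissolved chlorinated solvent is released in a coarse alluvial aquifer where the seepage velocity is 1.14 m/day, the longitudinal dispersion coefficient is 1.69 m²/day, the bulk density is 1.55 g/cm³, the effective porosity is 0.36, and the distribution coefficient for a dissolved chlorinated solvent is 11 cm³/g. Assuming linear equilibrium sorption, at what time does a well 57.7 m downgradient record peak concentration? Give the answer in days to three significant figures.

2390 days

Retardation factor R = 1 + ρ_b·K_d/n = 1 + 1.55 × 11/0.36 = 48.36.
Sorption retards both mechanisms: v_R = v/R = 0.02357 m/day, D_R = D/R = 0.03495 m²/day.
Peak time from v_R²t² + 2D_R t − x² = 0: t = (√(D_R² + v_R²x²) − D_R)/v_R².
√(D_R² + v_R²x²) = √(0.03495² + 0.02357² × 57.7²) = 1.360; v_R² = 0.0005555.
t = (1.360 − 0.03495)/0.0005555 = 2390 days.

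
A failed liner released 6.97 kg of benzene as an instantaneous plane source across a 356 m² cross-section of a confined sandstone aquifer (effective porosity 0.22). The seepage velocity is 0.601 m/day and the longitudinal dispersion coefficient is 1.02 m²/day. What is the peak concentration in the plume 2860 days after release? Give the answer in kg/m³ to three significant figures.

0.000465 kg/m³

The peak of an instantaneous 1D plume sits at x = vt; there the Gaussian factor is 1 and C_max = M/(n_e·A·√(4πDt)), where n_e·A is the pore area the mass is dissolved in.
√(4πDt) = √(4π × 1.02 × 2860) = 191.5 m, so C_max = 6.97/(0.22 × 356 × 191.5) = 0.000465 kg/m³.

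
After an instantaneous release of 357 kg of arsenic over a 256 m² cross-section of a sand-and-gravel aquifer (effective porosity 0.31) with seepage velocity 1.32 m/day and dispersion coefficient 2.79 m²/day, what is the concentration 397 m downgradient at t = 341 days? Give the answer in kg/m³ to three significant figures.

0.0196 kg/m³

For an instantaneous plane source, C(x,t) = M/(n_e·A·√(4πDt)) · exp(−(x−vt)²/(4Dt)), with n_e·A the pore (flow) area.
Plume center vt = 1.32 × 341 = 450.12 m, so the well at 397 m is 53.12 m upgradient of the peak.
√(4πDt) = 109.3 m, giving peak height M/(n_e·A·√(4πDt)) = 357/(0.31 × 256 × 109.3) = 0.04116 kg/m³.
(x−vt)²/(4Dt) = (-53.12)²/(4 × 2.79 × 341) = 0.7415; exp(−0.7415) = 0.4764.
C = 0.04116 × 0.4764 = 0.0196 kg/m³.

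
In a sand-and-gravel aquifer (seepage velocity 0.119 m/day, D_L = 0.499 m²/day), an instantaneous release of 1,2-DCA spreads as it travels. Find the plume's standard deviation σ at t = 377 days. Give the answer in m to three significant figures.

19.4 m

Dispersive spreading gives a Gaussian with σ² = 2Dt; advection only shifts the center.
σ = √(2 × 0.499 × 377) = 19.4 m.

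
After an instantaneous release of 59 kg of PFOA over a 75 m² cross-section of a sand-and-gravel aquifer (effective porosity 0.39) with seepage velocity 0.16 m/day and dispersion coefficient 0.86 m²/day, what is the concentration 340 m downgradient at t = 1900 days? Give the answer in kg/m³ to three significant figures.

0.0115 kg/m³

For an instantaneous plane source, C(x,t) = M/(n_e·A·√(4πDt)) · exp(−(x−vt)²/(4Dt)), with n_e·A the pore (flow) area.
Plume center vt = 0.16 × 1900 = 304 m, so the well at 340 m is 36 m downgradient of the peak.
√(4πDt) = 143.3 m, giving peak height M/(n_e·A·√(4πDt)) = 59/(0.39 × 75 × 143.3) = 0.01408 kg/m³.
(x−vt)²/(4Dt) = (36)²/(4 × 0.86 × 1900) = 0.1983; exp(−0.1983) = 0.8201.
C = 0.01408 × 0.8201 = 0.0115 kg/m³.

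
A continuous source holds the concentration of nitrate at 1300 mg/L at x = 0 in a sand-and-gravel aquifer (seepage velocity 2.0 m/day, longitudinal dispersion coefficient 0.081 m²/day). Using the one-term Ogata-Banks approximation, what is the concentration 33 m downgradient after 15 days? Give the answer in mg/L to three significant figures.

For a continuous step input, C/C₀ ≈ ½·erfc((x−vt)/(2√(Dt))).
vt = 2.0 × 15 = 30 m and 2√(Dt) = 2√(0.081 × 15) = 2.205 m.
Argument (x−vt)/(2√(Dt)) = (33 − 30)/2.205 = 1.361; ½·erfc(1.361) = 0.02713.
C = 1300 × 0.02713 = 35.3 mg/L.

35.3 mg/L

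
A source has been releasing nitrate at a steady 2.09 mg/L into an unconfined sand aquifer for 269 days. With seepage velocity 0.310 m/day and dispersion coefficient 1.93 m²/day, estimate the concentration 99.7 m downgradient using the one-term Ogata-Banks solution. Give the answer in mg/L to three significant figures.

0.640 mg/L

For a continuous step input, C/C₀ ≈ ½·erfc((x−vt)/(2√(Dt))).
vt = 0.310 × 269 = 83.39 m and 2√(Dt) = 2√(1.93 × 269) = 45.57 m.
Argument (x−vt)/(2√(Dt)) = (99.7 − 83.39)/45.57 = 0.3579; ½·erfc(0.3579) = 0.3064.
C = 2.09 × 0.3064 = 0.640 mg/L.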